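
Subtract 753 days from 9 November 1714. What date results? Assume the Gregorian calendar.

−365 (one year) → Nov 9, 1713 (388 left).
−9 → Oct 31, 1713 (end of Oct, 31 days; 379 left).
−31 → Sep 30, 1713 (end of Sep, 30 days; 348 left).
−30 → Aug 31, 1713 (end of Aug, 31 days; 318 left).
−31 → Jul 31, 1713 (end of Jul, 31 days; 287 left).
−31 → Jun 30, 1713 (end of Jun, 30 days; 256 left).
−30 → May 31, 1713 (end of May, 31 days; 226 left).
−31 → Apr 30, 1713 (end of Apr, 30 days; 195 left).
−30 → Mar 31, 1713 (end of Mar, 31 days; 165 left).
−31 → Feb 28, 1713 (end of Feb, 28 days; 134 left).
−28 → Jan 31, 1713 (end of Jan, 31 days; 106 left).
−31 → Dec 31, 1712 (end of Dec, 31 days; 75 left).
−31 → Nov 30, 1712 (end of Nov, 30 days; 44 left).
−30 → Oct 31, 1712 (end of Oct, 31 days; 14 left).
−14 → Oct 17, 1712.

October 17, 1712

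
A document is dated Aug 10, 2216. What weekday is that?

Saturday

January 1, 2216 is a Monday.
Jan 1, 2216 → Feb 1, 2216: 31 days (January has 31).
Feb 1, 2216 → Mar 1, 2216: 29 days (February has 29).
Mar 1, 2216 → Apr 1, 2216: 31 days (March has 31).
Apr 1, 2216 → May 1, 2216: 30 days (April has 30).
May 1, 2216 → Jun 1, 2216: 31 days (May has 31).
Jun 1, 2216 → Jul 1, 2216: 30 days (June has 30).
Jul 1, 2216 → Aug 1, 2216: 31 days (July has 31).
Aug 1, 2216 → Aug 10, 2216: 9 days.
Total: 222 days.
222 mod 7 = 5, so Monday + 5 = Saturday.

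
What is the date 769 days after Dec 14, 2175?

January 21, 2178

+366 (one year; includes Feb 29, 2176) → Dec 14, 2176 (403 left).
+365 (one year) → Dec 14, 2177 (38 left).
Dec has 31 days: +18 → Jan 1, 2178 (20 left).
+20 → Jan 21, 2178.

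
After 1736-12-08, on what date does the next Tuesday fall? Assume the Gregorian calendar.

Dec 8, 1736 is a Saturday.
From Saturday to the next Tuesday is 3 days.
Dec 8, 1736 + 3 = Dec 11, 1736.

December 11, 1736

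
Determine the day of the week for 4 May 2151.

January 1, 2151 is a Friday.
Jan 1, 2151 → Feb 1, 2151: 31 days (January has 31).
Feb 1, 2151 → Mar 1, 2151: 28 days (February has 28).
Mar 1, 2151 → Apr 1, 2151: 31 days (March has 31).
Apr 1, 2151 → May 1, 2151: 30 days (April has 30).
May 1, 2151 → May 4, 2151: 3 days.
Total: 123 days.
123 mod 7 = 4, so Friday + 4 = Tuesday.

Tuesday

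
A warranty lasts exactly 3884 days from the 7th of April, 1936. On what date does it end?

+365 (one year) → Apr 7, 1937 (3519 left).
+365 (one year) → Apr 7, 1938 (3154 left).
+365 (one year) → Apr 7, 1939 (2789 left).
+366 (one year; includes Feb 29, 1940) → Apr 7, 1940 (2423 left).
+365 (one year) → Apr 7, 1941 (2058 left).
+365 (one year) → Apr 7, 1942 (1693 left).
+365 (one year) → Apr 7, 1943 (1328 left).
+366 (one year; includes Feb 29, 1944) → Apr 7, 1944 (962 left).
+365 (one year) → Apr 7, 1945 (597 left).
+365 (one year) → Apr 7, 1946 (232 left).
Apr has 30 days: +24 → May 1, 1946 (208 left).
May has 31 days: +31 → Jun 1, 1946 (177 left).
Jun has 30 days: +30 → Jul 1, 1946 (147 left).
Jul has 31 days: +31 → Aug 1, 1946 (116 left).
Aug has 31 days: +31 → Sep 1, 1946 (85 left).
Sep has 30 days: +30 → Oct 1, 1946 (55 left).
Oct has 31 days: +31 → Nov 1, 1946 (24 left).
+24 → Nov 25, 1946.

November 25, 1946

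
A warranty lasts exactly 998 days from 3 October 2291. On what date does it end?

June 27, 2294

+366 (one year; includes Feb 29, 2292) → Oct 3, 2292 (632 left).
+365 (one year) → Oct 3, 2293 (267 left).
Oct has 31 days: +29 → Nov 1, 2293 (238 left).
Nov has 30 days: +30 → Dec 1, 2293 (208 left).
Dec has 31 days: +31 → Jan 1, 2294 (177 left).
Jan has 31 days: +31 → Feb 1, 2294 (146 left).
Feb has 28 days: +28 → Mar 1, 2294 (118 left).
Mar has 31 days: +31 → Apr 1, 2294 (87 left).
Apr has 30 days: +30 → May 1, 2294 (57 left).
May has 31 days: +31 → Jun 1, 2294 (26 left).
+26 → Jun 27, 2294.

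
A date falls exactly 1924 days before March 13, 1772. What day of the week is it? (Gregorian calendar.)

Mar 13, 1772 is a Friday.
1924 mod 7 = 6, so 1924 days before a Friday is Friday − 6 = Saturday.

Saturday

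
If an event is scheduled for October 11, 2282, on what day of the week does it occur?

Doomsday rule: the anchor day for the 2200s is Friday. For year 82: 82÷12 = 6 r 10, and 10÷4 = 2, so 6+10+2 = 18.
Friday + 18 ≡ Tuesday — that's 2282's doomsday.
In October the doomsday date is Oct 10.
Oct 11 is 1 day after Oct 10; 1 mod 7 = 1, so Tuesday + 1 = Wednesday.

Wednesday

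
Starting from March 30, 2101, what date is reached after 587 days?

November 7, 2102

+365 (one year) → Mar 30, 2102 (222 left).
Mar has 31 days: +2 → Apr 1, 2102 (220 left).
Apr has 30 days: +30 → May 1, 2102 (190 left).
May has 31 days: +31 → Jun 1, 2102 (159 left).
Jun has 30 days: +30 → Jul 1, 2102 (129 left).
Jul has 31 days: +31 → Aug 1, 2102 (98 left).
Aug has 31 days: +31 → Sep 1, 2102 (67 left).
Sep has 30 days: +30 → Oct 1, 2102 (37 left).
Oct has 31 days: +31 → Nov 1, 2102 (6 left).
+6 → Nov 7, 2102.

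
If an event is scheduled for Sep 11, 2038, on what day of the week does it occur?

Saturday

January 1, 2038 is a Friday.
Jan 1, 2038 → Feb 1, 2038: 31 days (January has 31).
Feb 1, 2038 → Mar 1, 2038: 28 days (February has 28).
Mar 1, 2038 → Apr 1, 2038: 31 days (March has 31).
Apr 1, 2038 → May 1, 2038: 30 days (April has 30).
May 1, 2038 → Jun 1, 2038: 31 days (May has 31).
Jun 1, 2038 → Jul 1, 2038: 30 days (June has 30).
Jul 1, 2038 → Aug 1, 2038: 31 days (July has 31).
Aug 1, 2038 → Sep 1, 2038: 31 days (August has 31).
Sep 1, 2038 → Sep 11, 2038: 10 days.
Total: 253 days.
253 mod 7 = 1, so Friday + 1 = Saturday.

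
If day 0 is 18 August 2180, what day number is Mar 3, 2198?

Aug 18, 2180 → Aug 18, 2181: 365 days.
Aug 18, 2181 → Aug 18, 2182: 365 days.
Aug 18, 2182 → Aug 18, 2183: 365 days.
Aug 18, 2183 → Aug 18, 2184: 366 days (Feb 29, 2184 is in that span).
Aug 18, 2184 → Aug 18, 2185: 365 days.
Aug 18, 2185 → Aug 18, 2186: 365 days.
Aug 18, 2186 → Aug 18, 2187: 365 days.
Aug 18, 2187 → Aug 18, 2188: 366 days (Feb 29, 2188 is in that span).
Aug 18, 2188 → Aug 18, 2189: 365 days.
Aug 18, 2189 → Aug 18, 2190: 365 days.
Aug 18, 2190 → Aug 18, 2191: 365 days.
Aug 18, 2191 → Aug 18, 2192: 366 days (Feb 29, 2192 is in that span).
Aug 18, 2192 → Aug 18, 2193: 365 days.
Aug 18, 2193 → Aug 18, 2194: 365 days.
Aug 18, 2194 → Aug 18, 2195: 365 days.
Aug 18, 2195 → Aug 18, 2196: 366 days (Feb 29, 2196 is in that span).
Aug 18, 2196 → Aug 18, 2197: 365 days.
Aug 18, 2197 → Sep 18, 2197: 31 days (August has 31).
Sep 18, 2197 → Oct 18, 2197: 30 days (September has 30).
Oct 18, 2197 → Nov 18, 2197: 31 days (October has 31).
Nov 18, 2197 → Dec 18, 2197: 30 days (November has 30).
Dec 18, 2197 → Jan 18, 2198: 31 days (December has 31).
Jan 18, 2198 → Feb 18, 2198: 31 days (January has 31).
Feb 18, 2198 → Mar 3, 2198: 13 days.
Total: 6406 days.

6406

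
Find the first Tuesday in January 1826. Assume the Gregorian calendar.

January 1, 1826 is a Sunday.
The first Tuesday is therefore January 3 (2 days later).

January 3, 1826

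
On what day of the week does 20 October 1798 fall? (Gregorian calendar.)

Doomsday rule: the anchor day for the 1700s is Sunday. For year 98: 98÷12 = 8 r 2, and 2÷4 = 0, so 8+2+0 = 10.
Sunday + 10 ≡ Wednesday — that's 1798's doomsday.
In October the doomsday date is Oct 10.
Oct 20 is 10 days after Oct 10; 10 mod 7 = 3, so Wednesday + 3 = Saturday.

Saturday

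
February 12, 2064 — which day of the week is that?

Tuesday

Doomsday rule: the anchor day for the 2000s is Tuesday. For year 64: 64÷12 = 5 r 4, and 4÷4 = 1, so 5+4+1 = 10.
Tuesday + 10 ≡ Friday — that's 2064's doomsday.
In February the doomsday date is Feb 29 (2064 is a leap year (divisible by 4)).
Feb 12 is 17 days before Feb 29; 17 mod 7 = 3, so Friday − 3 = Tuesday.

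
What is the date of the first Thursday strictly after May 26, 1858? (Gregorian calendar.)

May 26, 1858 is a Wednesday.
From Wednesday to the next Thursday is 1 day.
May 26, 1858 + 1 = May 27, 1858.

May 27, 1858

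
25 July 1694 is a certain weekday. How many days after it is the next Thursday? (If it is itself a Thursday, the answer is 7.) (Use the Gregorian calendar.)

Jul 25, 1694 is a Sunday.
From Sunday to the next Thursday is 4 days.

4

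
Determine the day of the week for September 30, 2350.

Saturday

Doomsday rule: the anchor day for the 2300s is Wednesday. For year 50: 50÷12 = 4 r 2, and 2÷4 = 0, so 4+2+0 = 6.
Wednesday + 6 ≡ Tuesday — that's 2350's doomsday.
In September the doomsday date is Sep 5.
Sep 30 is 25 days after Sep 5; 25 mod 7 = 4, so Tuesday + 4 = Saturday.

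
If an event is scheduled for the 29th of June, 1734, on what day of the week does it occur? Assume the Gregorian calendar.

Tuesday

Doomsday rule: the anchor day for the 1700s is Sunday. For year 34: 34÷12 = 2 r 10, and 10÷4 = 2, so 2+10+2 = 14.
Sunday + 14 ≡ Sunday — that's 1734's doomsday.
In June the doomsday date is Jun 6.
Jun 29 is 23 days after Jun 6; 23 mod 7 = 2, so Sunday + 2 = Tuesday.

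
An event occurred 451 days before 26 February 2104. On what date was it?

December 2, 2102

−365 (one year) → Feb 26, 2103 (86 left).
−26 → Jan 31, 2103 (end of Jan, 31 days; 60 left).
−31 → Dec 31, 2102 (end of Dec, 31 days; 29 left).
−29 → Dec 2, 2102.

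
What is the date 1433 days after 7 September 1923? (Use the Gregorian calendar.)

August 10, 1927

+366 (one year; includes Feb 29, 1924) → Sep 7, 1924 (1067 left).
+365 (one year) → Sep 7, 1925 (702 left).
+365 (one year) → Sep 7, 1926 (337 left).
Sep has 30 days: +24 → Oct 1, 1926 (313 left).
Oct has 31 days: +31 → Nov 1, 1926 (282 left).
Nov has 30 days: +30 → Dec 1, 1926 (252 left).
Dec has 31 days: +31 → Jan 1, 1927 (221 left).
Jan has 31 days: +31 → Feb 1, 1927 (190 left).
Feb has 28 days: +28 → Mar 1, 1927 (162 left).
Mar has 31 days: +31 → Apr 1, 1927 (131 left).
Apr has 30 days: +30 → May 1, 1927 (101 left).
May has 31 days: +31 → Jun 1, 1927 (70 left).
Jun has 30 days: +30 → Jul 1, 1927 (40 left).
Jul has 31 days: +31 → Aug 1, 1927 (9 left).
+9 → Aug 10, 1927.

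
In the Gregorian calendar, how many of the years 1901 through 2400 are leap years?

Multiples of 4 in [1901,2400]: 125.
Of those, multiples of 100: 5 (not leap unless ÷400).
Multiples of 400: 2.
Leap years = 125 − 5 + 2 = 122.

122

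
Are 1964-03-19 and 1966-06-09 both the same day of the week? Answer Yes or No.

From Mar 19, 1964 to Jun 9, 1966 is 812 days.
812 mod 7 = 0, so they are the same weekday.
(Mar 19, 1964 is a Thursday; Jun 9, 1966 is a Thursday.)

Yes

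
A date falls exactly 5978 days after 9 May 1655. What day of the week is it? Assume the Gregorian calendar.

May 9, 1655 is a Sunday.
5978 mod 7 = 0, so 5978 days after a Sunday is Sunday + 0 = Sunday.

Sunday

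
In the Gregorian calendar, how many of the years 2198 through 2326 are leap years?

Multiples of 4 in [2198,2326]: 32.
Of those, multiples of 100: 2 (not leap unless ÷400).
Multiples of 400: 0.
Leap years = 32 − 2 + 0 = 30.

30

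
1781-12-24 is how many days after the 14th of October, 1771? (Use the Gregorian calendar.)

Oct 14, 1771 → Oct 14, 1772: 366 days (Feb 29, 1772 is in that span).
Oct 14, 1772 → Oct 14, 1773: 365 days.
Oct 14, 1773 → Oct 14, 1774: 365 days.
Oct 14, 1774 → Oct 14, 1775: 365 days.
Oct 14, 1775 → Oct 14, 1776: 366 days (Feb 29, 1776 is in that span).
Oct 14, 1776 → Oct 14, 1777: 365 days.
Oct 14, 1777 → Oct 14, 1778: 365 days.
Oct 14, 1778 → Oct 14, 1779: 365 days.
Oct 14, 1779 → Oct 14, 1780: 366 days (Feb 29, 1780 is in that span).
Oct 14, 1780 → Oct 14, 1781: 365 days.
Oct 14, 1781 → Nov 14, 1781: 31 days (October has 31).
Nov 14, 1781 → Dec 14, 1781: 30 days (November has 30).
Dec 14, 1781 → Dec 24, 1781: 10 days.
Total: 3724 days.

3724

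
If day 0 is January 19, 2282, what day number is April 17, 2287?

1914

Jan 19, 2282 → Jan 19, 2283: 365 days.
Jan 19, 2283 → Jan 19, 2284: 365 days.
Jan 19, 2284 → Jan 19, 2285: 366 days (Feb 29, 2284 is in that span).
Jan 19, 2285 → Jan 19, 2286: 365 days.
Jan 19, 2286 → Jan 19, 2287: 365 days.
Jan 19, 2287 → Feb 19, 2287: 31 days (January has 31).
Feb 19, 2287 → Mar 19, 2287: 28 days (February has 28).
Mar 19, 2287 → Apr 17, 2287: 29 days.
Total: 1914 days.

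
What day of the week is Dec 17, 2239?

Doomsday rule: the anchor day for the 2200s is Friday. For year 39: 39÷12 = 3 r 3, and 3÷4 = 0, so 3+3+0 = 6.
Friday + 6 ≡ Thursday — that's 2239's doomsday.
In December the doomsday date is Dec 12.
Dec 17 is 5 days after Dec 12; 5 mod 7 = 5, so Thursday + 5 = Tuesday.

Tuesday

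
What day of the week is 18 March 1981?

Doomsday rule: the anchor day for the 1900s is Wednesday. For year 81: 81÷12 = 6 r 9, and 9÷4 = 2, so 6+9+2 = 17.
Wednesday + 17 ≡ Saturday — that's 1981's doomsday.
In March the doomsday date is Mar 14.
Mar 18 is 4 days after Mar 14; 4 mod 7 = 4, so Saturday + 4 = Wednesday.

Wednesday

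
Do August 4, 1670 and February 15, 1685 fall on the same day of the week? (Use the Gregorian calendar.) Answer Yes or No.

No

From Aug 4, 1670 to Feb 15, 1685 is 5309 days.
5309 mod 7 = 3, so they are different weekdays.
(Aug 4, 1670 is a Monday; Feb 15, 1685 is a Thursday.)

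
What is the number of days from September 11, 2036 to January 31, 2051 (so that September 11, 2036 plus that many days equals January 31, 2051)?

Sep 11, 2036 → Sep 11, 2037: 365 days.
Sep 11, 2037 → Sep 11, 2038: 365 days.
Sep 11, 2038 → Sep 11, 2039: 365 days.
Sep 11, 2039 → Sep 11, 2040: 366 days (Feb 29, 2040 is in that span).
Sep 11, 2040 → Sep 11, 2041: 365 days.
Sep 11, 2041 → Sep 11, 2042: 365 days.
Sep 11, 2042 → Sep 11, 2043: 365 days.
Sep 11, 2043 → Sep 11, 2044: 366 days (Feb 29, 2044 is in that span).
Sep 11, 2044 → Sep 11, 2045: 365 days.
Sep 11, 2045 → Sep 11, 2046: 365 days.
Sep 11, 2046 → Sep 11, 2047: 365 days.
Sep 11, 2047 → Sep 11, 2048: 366 days (Feb 29, 2048 is in that span).
Sep 11, 2048 → Sep 11, 2049: 365 days.
Sep 11, 2049 → Sep 11, 2050: 365 days.
Sep 11, 2050 → Oct 11, 2050: 30 days (September has 30).
Oct 11, 2050 → Nov 11, 2050: 31 days (October has 31).
Nov 11, 2050 → Dec 11, 2050: 30 days (November has 30).
Dec 11, 2050 → Jan 11, 2051: 31 days (December has 31).
Jan 11, 2051 → Jan 31, 2051: 20 days.
Total: 5255 days.

5255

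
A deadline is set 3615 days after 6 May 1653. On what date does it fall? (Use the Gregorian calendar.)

+365 (one year) → May 6, 1654 (3250 left).
+365 (one year) → May 6, 1655 (2885 left).
+366 (one year; includes Feb 29, 1656) → May 6, 1656 (2519 left).
+365 (one year) → May 6, 1657 (2154 left).
+365 (one year) → May 6, 1658 (1789 left).
+365 (one year) → May 6, 1659 (1424 left).
+366 (one year; includes Feb 29, 1660) → May 6, 1660 (1058 left).
+365 (one year) → May 6, 1661 (693 left).
+365 (one year) → May 6, 1662 (328 left).
May has 31 days: +26 → Jun 1, 1662 (302 left).
Jun has 30 days: +30 → Jul 1, 1662 (272 left).
Jul has 31 days: +31 → Aug 1, 1662 (241 left).
Aug has 31 days: +31 → Sep 1, 1662 (210 left).
Sep has 30 days: +30 → Oct 1, 1662 (180 left).
Oct has 31 days: +31 → Nov 1, 1662 (149 left).
Nov has 30 days: +30 → Dec 1, 1662 (119 left).
Dec has 31 days: +31 → Jan 1, 1663 (88 left).
Jan has 31 days: +31 → Feb 1, 1663 (57 left).
Feb has 28 days: +28 → Mar 1, 1663 (29 left).
+29 → Mar 30, 1663.

March 30, 1663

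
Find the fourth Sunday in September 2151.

September 1, 2151 is a Wednesday.
The first Sunday is therefore September 5 (4 days later).
The fourth Sunday is 5 + 3×7 = September 26.

September 26, 2151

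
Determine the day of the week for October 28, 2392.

Wednesday

Doomsday rule: the anchor day for the 2300s is Wednesday. For year 92: 92÷12 = 7 r 8, and 8÷4 = 2, so 7+8+2 = 17.
Wednesday + 17 ≡ Saturday — that's 2392's doomsday.
In October the doomsday date is Oct 10.
Oct 28 is 18 days after Oct 10; 18 mod 7 = 4, so Saturday + 4 = Wednesday.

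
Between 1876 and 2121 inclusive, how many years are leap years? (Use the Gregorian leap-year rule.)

60

Multiples of 4 in [1876,2121]: 62.
Of those, multiples of 100: 3 (not leap unless ÷400).
Multiples of 400: 1.
Leap years = 62 − 3 + 1 = 60.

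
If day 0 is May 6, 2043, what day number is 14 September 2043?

May 6, 2043 → Jun 6, 2043: 31 days (May has 31).
Jun 6, 2043 → Jul 6, 2043: 30 days (June has 30).
Jul 6, 2043 → Aug 6, 2043: 31 days (July has 31).
Aug 6, 2043 → Sep 6, 2043: 31 days (August has 31).
Sep 6, 2043 → Sep 14, 2043: 8 days.
Total: 131 days.

131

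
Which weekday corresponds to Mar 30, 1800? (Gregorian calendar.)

Sunday

Doomsday rule: the anchor day for the 1800s is Friday. For year 00: 0÷12 = 0 r 0, and 0÷4 = 0, so 0+0+0 = 0.
Friday + 0 ≡ Friday — that's 1800's doomsday.
In March the doomsday date is Mar 14.
Mar 30 is 16 days after Mar 14; 16 mod 7 = 2, so Friday + 2 = Sunday.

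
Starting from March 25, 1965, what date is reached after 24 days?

Mar has 31 days: +7 → Apr 1, 1965 (17 left).
+17 → Apr 18, 1965.

April 18, 1965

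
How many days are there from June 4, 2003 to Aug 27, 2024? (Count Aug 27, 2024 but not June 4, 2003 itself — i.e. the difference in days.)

7755

Jun 4, 2003 → Jun 4, 2004: 366 days (Feb 29, 2004 is in that span).
Jun 4, 2004 → Jun 4, 2005: 365 days.
Jun 4, 2005 → Jun 4, 2006: 365 days.
Jun 4, 2006 → Jun 4, 2007: 365 days.
Jun 4, 2007 → Jun 4, 2008: 366 days (Feb 29, 2008 is in that span).
Jun 4, 2008 → Jun 4, 2009: 365 days.
Jun 4, 2009 → Jun 4, 2010: 365 days.
Jun 4, 2010 → Jun 4, 2011: 365 days.
Jun 4, 2011 → Jun 4, 2012: 366 days (Feb 29, 2012 is in that span).
Jun 4, 2012 → Jun 4, 2013: 365 days.
Jun 4, 2013 → Jun 4, 2014: 365 days.
Jun 4, 2014 → Jun 4, 2015: 365 days.
Jun 4, 2015 → Jun 4, 2016: 366 days (Feb 29, 2016 is in that span).
Jun 4, 2016 → Jun 4, 2017: 365 days.
Jun 4, 2017 → Jun 4, 2018: 365 days.
Jun 4, 2018 → Jun 4, 2019: 365 days.
Jun 4, 2019 → Jun 4, 2020: 366 days (Feb 29, 2020 is in that span).
Jun 4, 2020 → Jun 4, 2021: 365 days.
Jun 4, 2021 → Jun 4, 2022: 365 days.
Jun 4, 2022 → Jun 4, 2023: 365 days.
Jun 4, 2023 → Jun 4, 2024: 366 days (Feb 29, 2024 is in that span).
Jun 4, 2024 → Jul 4, 2024: 30 days (June has 30).
Jul 4, 2024 → Aug 4, 2024: 31 days (July has 31).
Aug 4, 2024 → Aug 27, 2024: 23 days.
Total: 7755 days.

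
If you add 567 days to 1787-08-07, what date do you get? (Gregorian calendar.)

+366 (one year; includes Feb 29, 1788) → Aug 7, 1788 (201 left).
Aug has 31 days: +25 → Sep 1, 1788 (176 left).
Sep has 30 days: +30 → Oct 1, 1788 (146 left).
Oct has 31 days: +31 → Nov 1, 1788 (115 left).
Nov has 30 days: +30 → Dec 1, 1788 (85 left).
Dec has 31 days: +31 → Jan 1, 1789 (54 left).
Jan has 31 days: +31 → Feb 1, 1789 (23 left).
+23 → Feb 24, 1789.

February 24, 1789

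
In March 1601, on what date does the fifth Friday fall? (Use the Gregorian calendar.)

March 30, 1601

March 1, 1601 is a Thursday.
The first Friday is therefore March 2 (1 days later).
The fifth Friday is 2 + 4×7 = March 30.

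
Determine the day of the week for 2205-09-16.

Doomsday rule: the anchor day for the 2200s is Friday. For year 05: 5÷12 = 0 r 5, and 5÷4 = 1, so 0+5+1 = 6.
Friday + 6 ≡ Thursday — that's 2205's doomsday.
In September the doomsday date is Sep 5.
Sep 16 is 11 days after Sep 5; 11 mod 7 = 4, so Thursday + 4 = Monday.

Monday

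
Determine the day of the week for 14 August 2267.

Doomsday rule: the anchor day for the 2200s is Friday. For year 67: 67÷12 = 5 r 7, and 7÷4 = 1, so 5+7+1 = 13.
Friday + 13 ≡ Thursday — that's 2267's doomsday.
In August the doomsday date is Aug 8.
Aug 14 is 6 days after Aug 8; 6 mod 7 = 6, so Thursday + 6 = Wednesday.

Wednesday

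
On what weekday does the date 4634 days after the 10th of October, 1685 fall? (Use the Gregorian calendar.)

Wednesday

First find the weekday of Oct 10, 1685. Doomsday rule: the anchor day for the 1600s is Tuesday. For year 85: 85÷12 = 7 r 1, and 1÷4 = 0, so 7+1+0 = 8.
Tuesday + 8 ≡ Wednesday — that's 1685's doomsday.
In October the doomsday date is Oct 10.
Oct 10 is the doomsday itself: Wednesday.
4634 mod 7 = 0, so 4634 days after a Wednesday is Wednesday + 0 = Wednesday.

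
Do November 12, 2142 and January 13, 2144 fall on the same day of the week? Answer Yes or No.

From Nov 12, 2142 to Jan 13, 2144 is 427 days.
427 mod 7 = 0, so they are the same weekday.
(Nov 12, 2142 is a Monday; Jan 13, 2144 is a Monday.)

Yes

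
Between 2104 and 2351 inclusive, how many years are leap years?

60

Multiples of 4 in [2104,2351]: 62.
Of those, multiples of 100: 2 (not leap unless ÷400).
Multiples of 400: 0.
Leap years = 62 − 2 + 0 = 60.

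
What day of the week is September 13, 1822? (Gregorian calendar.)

Friday

Doomsday rule: the anchor day for the 1800s is Friday. For year 22: 22÷12 = 1 r 10, and 10÷4 = 2, so 1+10+2 = 13.
Friday + 13 ≡ Thursday — that's 1822's doomsday.
In September the doomsday date is Sep 5.
Sep 13 is 8 days after Sep 5; 8 mod 7 = 1, so Thursday + 1 = Friday.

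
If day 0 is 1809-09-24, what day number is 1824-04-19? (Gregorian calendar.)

Sep 24, 1809 → Sep 24, 1810: 365 days.
Sep 24, 1810 → Sep 24, 1811: 365 days.
Sep 24, 1811 → Sep 24, 1812: 366 days (Feb 29, 1812 is in that span).
Sep 24, 1812 → Sep 24, 1813: 365 days.
Sep 24, 1813 → Sep 24, 1814: 365 days.
Sep 24, 1814 → Sep 24, 1815: 365 days.
Sep 24, 1815 → Sep 24, 1816: 366 days (Feb 29, 1816 is in that span).
Sep 24, 1816 → Sep 24, 1817: 365 days.
Sep 24, 1817 → Sep 24, 1818: 365 days.
Sep 24, 1818 → Sep 24, 1819: 365 days.
Sep 24, 1819 → Sep 24, 1820: 366 days (Feb 29, 1820 is in that span).
Sep 24, 1820 → Sep 24, 1821: 365 days.
Sep 24, 1821 → Sep 24, 1822: 365 days.
Sep 24, 1822 → Sep 24, 1823: 365 days.
Sep 24, 1823 → Oct 24, 1823: 30 days (September has 30).
Oct 24, 1823 → Nov 24, 1823: 31 days (October has 31).
Nov 24, 1823 → Dec 24, 1823: 30 days (November has 30).
Dec 24, 1823 → Jan 24, 1824: 31 days (December has 31).
Jan 24, 1824 → Feb 24, 1824: 31 days (January has 31).
Feb 24, 1824 → Mar 24, 1824: 29 days (February has 29).
Mar 24, 1824 → Apr 19, 1824: 26 days.
Total: 5321 days.

5321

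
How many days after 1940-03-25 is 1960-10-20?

Mar 25, 1940 → Mar 25, 1941: 365 days.
Mar 25, 1941 → Mar 25, 1942: 365 days.
Mar 25, 1942 → Mar 25, 1943: 365 days.
Mar 25, 1943 → Mar 25, 1944: 366 days (Feb 29, 1944 is in that span).
Mar 25, 1944 → Mar 25, 1945: 365 days.
Mar 25, 1945 → Mar 25, 1946: 365 days.
Mar 25, 1946 → Mar 25, 1947: 365 days.
Mar 25, 1947 → Mar 25, 1948: 366 days (Feb 29, 1948 is in that span).
Mar 25, 1948 → Mar 25, 1949: 365 days.
Mar 25, 1949 → Mar 25, 1950: 365 days.
Mar 25, 1950 → Mar 25, 1951: 365 days.
Mar 25, 1951 → Mar 25, 1952: 366 days (Feb 29, 1952 is in that span).
Mar 25, 1952 → Mar 25, 1953: 365 days.
Mar 25, 1953 → Mar 25, 1954: 365 days.
Mar 25, 1954 → Mar 25, 1955: 365 days.
Mar 25, 1955 → Mar 25, 1956: 366 days (Feb 29, 1956 is in that span).
Mar 25, 1956 → Mar 25, 1957: 365 days.
Mar 25, 1957 → Mar 25, 1958: 365 days.
Mar 25, 1958 → Mar 25, 1959: 365 days.
Mar 25, 1959 → Mar 25, 1960: 366 days (Feb 29, 1960 is in that span).
Mar 25, 1960 → Apr 25, 1960: 31 days (March has 31).
Apr 25, 1960 → May 25, 1960: 30 days (April has 30).
May 25, 1960 → Jun 25, 1960: 31 days (May has 31).
Jun 25, 1960 → Jul 25, 1960: 30 days (June has 30).
Jul 25, 1960 → Aug 25, 1960: 31 days (July has 31).
Aug 25, 1960 → Sep 25, 1960: 31 days (August has 31).
Sep 25, 1960 → Oct 20, 1960: 25 days.
Total: 7514 days.

7514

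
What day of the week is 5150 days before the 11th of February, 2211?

Wednesday

First find the weekday of Feb 11, 2211. Doomsday rule: the anchor day for the 2200s is Friday. For year 11: 11÷12 = 0 r 11, and 11÷4 = 2, so 0+11+2 = 13.
Friday + 13 ≡ Thursday — that's 2211's doomsday.
In February the doomsday date is Feb 28 (2211 is not a leap year).
Feb 11 is 17 days before Feb 28; 17 mod 7 = 3, so Thursday − 3 = Monday.
5150 mod 7 = 5, so 5150 days before a Monday is Monday − 5 = Wednesday.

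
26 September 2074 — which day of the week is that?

Wednesday

Doomsday rule: the anchor day for the 2000s is Tuesday. For year 74: 74÷12 = 6 r 2, and 2÷4 = 0, so 6+2+0 = 8.
Tuesday + 8 ≡ Wednesday — that's 2074's doomsday.
In September the doomsday date is Sep 5.
Sep 26 is 21 days after Sep 5; 21 mod 7 = 0, so Wednesday + 0 = Wednesday.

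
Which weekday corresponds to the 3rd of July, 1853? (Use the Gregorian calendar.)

Doomsday rule: the anchor day for the 1800s is Friday. For year 53: 53÷12 = 4 r 5, and 5÷4 = 1, so 4+5+1 = 10.
Friday + 10 ≡ Monday — that's 1853's doomsday.
In July the doomsday date is Jul 11.
Jul 3 is 8 days before Jul 11; 8 mod 7 = 1, so Monday − 1 = Sunday.

Sunday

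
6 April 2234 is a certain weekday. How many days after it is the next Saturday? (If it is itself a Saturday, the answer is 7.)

Apr 6, 2234 is a Sunday.
From Sunday to the next Saturday is 6 days.

6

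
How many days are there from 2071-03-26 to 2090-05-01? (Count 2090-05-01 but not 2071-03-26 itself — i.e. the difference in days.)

Mar 26, 2071 → Mar 26, 2072: 366 days (Feb 29, 2072 is in that span).
Mar 26, 2072 → Mar 26, 2073: 365 days.
Mar 26, 2073 → Mar 26, 2074: 365 days.
Mar 26, 2074 → Mar 26, 2075: 365 days.
Mar 26, 2075 → Mar 26, 2076: 366 days (Feb 29, 2076 is in that span).
Mar 26, 2076 → Mar 26, 2077: 365 days.
Mar 26, 2077 → Mar 26, 2078: 365 days.
Mar 26, 2078 → Mar 26, 2079: 365 days.
Mar 26, 2079 → Mar 26, 2080: 366 days (Feb 29, 2080 is in that span).
Mar 26, 2080 → Mar 26, 2081: 365 days.
Mar 26, 2081 → Mar 26, 2082: 365 days.
Mar 26, 2082 → Mar 26, 2083: 365 days.
Mar 26, 2083 → Mar 26, 2084: 366 days (Feb 29, 2084 is in that span).
Mar 26, 2084 → Mar 26, 2085: 365 days.
Mar 26, 2085 → Mar 26, 2086: 365 days.
Mar 26, 2086 → Mar 26, 2087: 365 days.
Mar 26, 2087 → Mar 26, 2088: 366 days (Feb 29, 2088 is in that span).
Mar 26, 2088 → Mar 26, 2089: 365 days.
Mar 26, 2089 → Mar 26, 2090: 365 days.
Mar 26, 2090 → Apr 26, 2090: 31 days (March has 31).
Apr 26, 2090 → May 1, 2090: 5 days.
Total: 6976 days.

6976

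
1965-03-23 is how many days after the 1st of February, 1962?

Feb 1, 1962 → Feb 1, 1963: 365 days.
Feb 1, 1963 → Feb 1, 1964: 365 days.
Feb 1, 1964 → Feb 1, 1965: 366 days (Feb 29, 1964 is in that span).
Feb 1, 1965 → Mar 1, 1965: 28 days (February has 28).
Mar 1, 1965 → Mar 23, 1965: 22 days.
Total: 1146 days.

1146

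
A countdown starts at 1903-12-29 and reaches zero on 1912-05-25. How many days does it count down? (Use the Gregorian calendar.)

Dec 29, 1903 → Dec 29, 1904: 366 days (Feb 29, 1904 is in that span).
Dec 29, 1904 → Dec 29, 1905: 365 days.
Dec 29, 1905 → Dec 29, 1906: 365 days.
Dec 29, 1906 → Dec 29, 1907: 365 days.
Dec 29, 1907 → Dec 29, 1908: 366 days (Feb 29, 1908 is in that span).
Dec 29, 1908 → Dec 29, 1909: 365 days.
Dec 29, 1909 → Dec 29, 1910: 365 days.
Dec 29, 1910 → Dec 29, 1911: 365 days.
Dec 29, 1911 → Jan 29, 1912: 31 days (December has 31).
Jan 29, 1912 → Feb 29, 1912: 31 days (January has 31).
Feb 29, 1912 → Mar 29, 1912: 29 days (February has 29).
Mar 29, 1912 → Apr 29, 1912: 31 days (March has 31).
Apr 29, 1912 → May 25, 1912: 26 days.
Total: 3070 days.

3070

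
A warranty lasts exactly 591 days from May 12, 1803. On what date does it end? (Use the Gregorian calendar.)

+366 (one year; includes Feb 29, 1804) → May 12, 1804 (225 left).
May has 31 days: +20 → Jun 1, 1804 (205 left).
Jun has 30 days: +30 → Jul 1, 1804 (175 left).
Jul has 31 days: +31 → Aug 1, 1804 (144 left).
Aug has 31 days: +31 → Sep 1, 1804 (113 left).
Sep has 30 days: +30 → Oct 1, 1804 (83 left).
Oct has 31 days: +31 → Nov 1, 1804 (52 left).
Nov has 30 days: +30 → Dec 1, 1804 (22 left).
+22 → Dec 23, 1804.

December 23, 1804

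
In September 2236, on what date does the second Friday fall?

September 1, 2236 is a Thursday.
The first Friday is therefore September 2 (1 days later).
The second Friday is 2 + 1×7 = September 9.

September 9, 2236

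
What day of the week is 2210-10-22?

Monday

Doomsday rule: the anchor day for the 2200s is Friday. For year 10: 10÷12 = 0 r 10, and 10÷4 = 2, so 0+10+2 = 12.
Friday + 12 ≡ Wednesday — that's 2210's doomsday.
In October the doomsday date is Oct 10.
Oct 22 is 12 days after Oct 10; 12 mod 7 = 5, so Wednesday + 5 = Monday.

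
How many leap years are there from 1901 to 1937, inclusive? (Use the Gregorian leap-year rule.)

9

Multiples of 4 in [1901,1937]: 9.
Of those, multiples of 100: 0 (not leap unless ÷400).
Multiples of 400: 0.
Leap years = 9 − 0 + 0 = 9.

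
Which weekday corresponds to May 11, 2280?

Doomsday rule: the anchor day for the 2200s is Friday. For year 80: 80÷12 = 6 r 8, and 8÷4 = 2, so 6+8+2 = 16.
Friday + 16 ≡ Sunday — that's 2280's doomsday.
In May the doomsday date is May 9.
May 11 is 2 days after May 9; 2 mod 7 = 2, so Sunday + 2 = Tuesday.

Tuesday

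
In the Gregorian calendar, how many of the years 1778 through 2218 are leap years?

Multiples of 4 in [1778,2218]: 110.
Of those, multiples of 100: 5 (not leap unless ÷400).
Multiples of 400: 1.
Leap years = 110 − 5 + 1 = 106.

106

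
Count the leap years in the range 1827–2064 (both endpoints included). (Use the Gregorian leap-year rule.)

59

Multiples of 4 in [1827,2064]: 60.
Of those, multiples of 100: 2 (not leap unless ÷400).
Multiples of 400: 1.
Leap years = 60 − 2 + 1 = 59.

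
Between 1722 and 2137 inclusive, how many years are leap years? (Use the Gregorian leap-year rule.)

101

Multiples of 4 in [1722,2137]: 104.
Of those, multiples of 100: 4 (not leap unless ÷400).
Multiples of 400: 1.
Leap years = 104 − 4 + 1 = 101.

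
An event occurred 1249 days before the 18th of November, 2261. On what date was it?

June 18, 2258

−365 (one year) → Nov 18, 2260 (884 left).
−366 (one year; includes Feb 29, 2260) → Nov 18, 2259 (518 left).
−365 (one year) → Nov 18, 2258 (153 left).
−18 → Oct 31, 2258 (end of Oct, 31 days; 135 left).
−31 → Sep 30, 2258 (end of Sep, 30 days; 104 left).
−30 → Aug 31, 2258 (end of Aug, 31 days; 74 left).
−31 → Jul 31, 2258 (end of Jul, 31 days; 43 left).
−31 → Jun 30, 2258 (end of Jun, 30 days; 12 left).
−12 → Jun 18, 2258.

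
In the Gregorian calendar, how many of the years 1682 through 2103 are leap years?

101

Multiples of 4 in [1682,2103]: 105.
Of those, multiples of 100: 5 (not leap unless ÷400).
Multiples of 400: 1.
Leap years = 105 − 5 + 1 = 101.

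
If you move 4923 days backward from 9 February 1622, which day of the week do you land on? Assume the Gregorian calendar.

Feb 9, 1622 is a Wednesday.
4923 mod 7 = 2, so 4923 days before a Wednesday is Wednesday − 2 = Monday.

Monday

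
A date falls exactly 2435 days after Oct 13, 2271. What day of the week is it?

First find the weekday of Oct 13, 2271. Doomsday rule: the anchor day for the 2200s is Friday. For year 71: 71÷12 = 5 r 11, and 11÷4 = 2, so 5+11+2 = 18.
Friday + 18 ≡ Tuesday — that's 2271's doomsday.
In October the doomsday date is Oct 10.
Oct 13 is 3 days after Oct 10; 3 mod 7 = 3, so Tuesday + 3 = Friday.
2435 mod 7 = 6, so 2435 days after a Friday is Friday + 6 = Thursday.

Thursday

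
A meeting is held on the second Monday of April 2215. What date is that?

April 1, 2215 is a Saturday.
The first Monday is therefore April 3 (2 days later).
The second Monday is 3 + 1×7 = April 10.

April 10, 2215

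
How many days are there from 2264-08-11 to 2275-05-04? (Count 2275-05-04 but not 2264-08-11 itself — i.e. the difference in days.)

3918

Aug 11, 2264 → Aug 11, 2265: 365 days.
Aug 11, 2265 → Aug 11, 2266: 365 days.
Aug 11, 2266 → Aug 11, 2267: 365 days.
Aug 11, 2267 → Aug 11, 2268: 366 days (Feb 29, 2268 is in that span).
Aug 11, 2268 → Aug 11, 2269: 365 days.
Aug 11, 2269 → Aug 11, 2270: 365 days.
Aug 11, 2270 → Aug 11, 2271: 365 days.
Aug 11, 2271 → Aug 11, 2272: 366 days (Feb 29, 2272 is in that span).
Aug 11, 2272 → Aug 11, 2273: 365 days.
Aug 11, 2273 → Aug 11, 2274: 365 days.
Aug 11, 2274 → Sep 11, 2274: 31 days (August has 31).
Sep 11, 2274 → Oct 11, 2274: 30 days (September has 30).
Oct 11, 2274 → Nov 11, 2274: 31 days (October has 31).
Nov 11, 2274 → Dec 11, 2274: 30 days (November has 30).
Dec 11, 2274 → Jan 11, 2275: 31 days (December has 31).
Jan 11, 2275 → Feb 11, 2275: 31 days (January has 31).
Feb 11, 2275 → Mar 11, 2275: 28 days (February has 28).
Mar 11, 2275 → Apr 11, 2275: 31 days (March has 31).
Apr 11, 2275 → May 4, 2275: 23 days.
Total: 3918 days.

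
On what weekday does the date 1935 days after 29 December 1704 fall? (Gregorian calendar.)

Thursday

Dec 29, 1704 is a Monday.
1935 mod 7 = 3, so 1935 days after a Monday is Monday + 3 = Thursday.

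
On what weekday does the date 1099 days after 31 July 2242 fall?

Sunday

Jul 31, 2242 is a Sunday.
1099 mod 7 = 0, so 1099 days after a Sunday is Sunday + 0 = Sunday.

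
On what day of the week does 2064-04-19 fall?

Doomsday rule: the anchor day for the 2000s is Tuesday. For year 64: 64÷12 = 5 r 4, and 4÷4 = 1, so 5+4+1 = 10.
Tuesday + 10 ≡ Friday — that's 2064's doomsday.
In April the doomsday date is Apr 4.
Apr 19 is 15 days after Apr 4; 15 mod 7 = 1, so Friday + 1 = Saturday.

Saturday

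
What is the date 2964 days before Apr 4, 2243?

February 21, 2235

−365 (one year) → Apr 4, 2242 (2599 left).
−365 (one year) → Apr 4, 2241 (2234 left).
−365 (one year) → Apr 4, 2240 (1869 left).
−366 (one year; includes Feb 29, 2240) → Apr 4, 2239 (1503 left).
−365 (one year) → Apr 4, 2238 (1138 left).
−365 (one year) → Apr 4, 2237 (773 left).
−365 (one year) → Apr 4, 2236 (408 left).
−366 (one year; includes Feb 29, 2236) → Apr 4, 2235 (42 left).
−4 → Mar 31, 2235 (end of Mar, 31 days; 38 left).
−31 → Feb 28, 2235 (end of Feb, 28 days; 7 left).
−7 → Feb 21, 2235.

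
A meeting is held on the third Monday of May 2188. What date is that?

May 19, 2188

May 1, 2188 is a Thursday.
The first Monday is therefore May 5 (4 days later).
The third Monday is 5 + 2×7 = May 19.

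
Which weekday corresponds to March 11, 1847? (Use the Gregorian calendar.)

Doomsday rule: the anchor day for the 1800s is Friday. For year 47: 47÷12 = 3 r 11, and 11÷4 = 2, so 3+11+2 = 16.
Friday + 16 ≡ Sunday — that's 1847's doomsday.
In March the doomsday date is Mar 14.
Mar 11 is 3 days before Mar 14; 3 mod 7 = 3, so Sunday − 3 = Thursday.

Thursday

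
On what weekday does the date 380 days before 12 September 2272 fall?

Tuesday

Sep 12, 2272 is a Thursday.
380 mod 7 = 2, so 380 days before a Thursday is Thursday − 2 = Tuesday.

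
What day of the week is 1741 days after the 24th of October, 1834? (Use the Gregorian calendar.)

Wednesday

First find the weekday of Oct 24, 1834. Doomsday rule: the anchor day for the 1800s is Friday. For year 34: 34÷12 = 2 r 10, and 10÷4 = 2, so 2+10+2 = 14.
Friday + 14 ≡ Friday — that's 1834's doomsday.
In October the doomsday date is Oct 10.
Oct 24 is 14 days after Oct 10; 14 mod 7 = 0, so Friday + 0 = Friday.
1741 mod 7 = 5, so 1741 days after a Friday is Friday + 5 = Wednesday.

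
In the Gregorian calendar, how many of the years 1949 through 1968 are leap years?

Multiples of 4 in [1949,1968]: 5.
Of those, multiples of 100: 0 (not leap unless ÷400).
Multiples of 400: 0.
Leap years = 5 − 0 + 0 = 5.

5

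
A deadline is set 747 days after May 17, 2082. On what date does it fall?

+365 (one year) → May 17, 2083 (382 left).
May has 31 days: +15 → Jun 1, 2083 (367 left).
Jun has 30 days: +30 → Jul 1, 2083 (337 left).
Jul has 31 days: +31 → Aug 1, 2083 (306 left).
Aug has 31 days: +31 → Sep 1, 2083 (275 left).
Sep has 30 days: +30 → Oct 1, 2083 (245 left).
Oct has 31 days: +31 → Nov 1, 2083 (214 left).
Nov has 30 days: +30 → Dec 1, 2083 (184 left).
Dec has 31 days: +31 → Jan 1, 2084 (153 left).
Jan has 31 days: +31 → Feb 1, 2084 (122 left).
Feb has 29 days: +29 → Mar 1, 2084 (93 left).
Mar has 31 days: +31 → Apr 1, 2084 (62 left).
Apr has 30 days: +30 → May 1, 2084 (32 left).
May has 31 days: +31 → Jun 1, 2084 (1 left).
+1 → Jun 2, 2084.

June 2, 2084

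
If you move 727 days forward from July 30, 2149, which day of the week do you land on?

First find the weekday of Jul 30, 2149. Doomsday rule: the anchor day for the 2100s is Sunday. For year 49: 49÷12 = 4 r 1, and 1÷4 = 0, so 4+1+0 = 5.
Sunday + 5 ≡ Friday — that's 2149's doomsday.
In July the doomsday date is Jul 11.
Jul 30 is 19 days after Jul 11; 19 mod 7 = 5, so Friday + 5 = Wednesday.
727 mod 7 = 6, so 727 days after a Wednesday is Wednesday + 6 = Tuesday.

Tuesday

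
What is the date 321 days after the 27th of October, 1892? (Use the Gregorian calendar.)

Oct has 31 days: +5 → Nov 1, 1892 (316 left).
Nov has 30 days: +30 → Dec 1, 1892 (286 left).
Dec has 31 days: +31 → Jan 1, 1893 (255 left).
Jan has 31 days: +31 → Feb 1, 1893 (224 left).
Feb has 28 days: +28 → Mar 1, 1893 (196 left).
Mar has 31 days: +31 → Apr 1, 1893 (165 left).
Apr has 30 days: +30 → May 1, 1893 (135 left).
May has 31 days: +31 → Jun 1, 1893 (104 left).
Jun has 30 days: +30 → Jul 1, 1893 (74 left).
Jul has 31 days: +31 → Aug 1, 1893 (43 left).
Aug has 31 days: +31 → Sep 1, 1893 (12 left).
+12 → Sep 13, 1893.

September 13, 1893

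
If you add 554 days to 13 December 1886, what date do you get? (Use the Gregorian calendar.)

+365 (one year) → Dec 13, 1887 (189 left).
Dec has 31 days: +19 → Jan 1, 1888 (170 left).
Jan has 31 days: +31 → Feb 1, 1888 (139 left).
Feb has 29 days: +29 → Mar 1, 1888 (110 left).
Mar has 31 days: +31 → Apr 1, 1888 (79 left).
Apr has 30 days: +30 → May 1, 1888 (49 left).
May has 31 days: +31 → Jun 1, 1888 (18 left).
+18 → Jun 19, 1888.

June 19, 1888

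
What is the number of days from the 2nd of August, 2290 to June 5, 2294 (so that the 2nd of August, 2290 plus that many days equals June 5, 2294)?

Aug 2, 2290 → Aug 2, 2291: 365 days.
Aug 2, 2291 → Aug 2, 2292: 366 days (Feb 29, 2292 is in that span).
Aug 2, 2292 → Aug 2, 2293: 365 days.
Aug 2, 2293 → Sep 2, 2293: 31 days (August has 31).
Sep 2, 2293 → Oct 2, 2293: 30 days (September has 30).
Oct 2, 2293 → Nov 2, 2293: 31 days (October has 31).
Nov 2, 2293 → Dec 2, 2293: 30 days (November has 30).
Dec 2, 2293 → Jan 2, 2294: 31 days (December has 31).
Jan 2, 2294 → Feb 2, 2294: 31 days (January has 31).
Feb 2, 2294 → Mar 2, 2294: 28 days (February has 28).
Mar 2, 2294 → Apr 2, 2294: 31 days (March has 31).
Apr 2, 2294 → May 2, 2294: 30 days (April has 30).
May 2, 2294 → Jun 2, 2294: 31 days (May has 31).
Jun 2, 2294 → Jun 5, 2294: 3 days.
Total: 1403 days.

1403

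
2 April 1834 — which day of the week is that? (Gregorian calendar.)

Doomsday rule: the anchor day for the 1800s is Friday. For year 34: 34÷12 = 2 r 10, and 10÷4 = 2, so 2+10+2 = 14.
Friday + 14 ≡ Friday — that's 1834's doomsday.
In April the doomsday date is Apr 4.
Apr 2 is 2 days before Apr 4; 2 mod 7 = 2, so Friday − 2 = Wednesday.

Wednesday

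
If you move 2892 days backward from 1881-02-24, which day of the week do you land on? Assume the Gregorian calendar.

Wednesday

First find the weekday of Feb 24, 1881. Doomsday rule: the anchor day for the 1800s is Friday. For year 81: 81÷12 = 6 r 9, and 9÷4 = 2, so 6+9+2 = 17.
Friday + 17 ≡ Monday — that's 1881's doomsday.
In February the doomsday date is Feb 28 (1881 is not a leap year).
Feb 24 is 4 days before Feb 28; 4 mod 7 = 4, so Monday − 4 = Thursday.
2892 mod 7 = 1, so 2892 days before a Thursday is Thursday − 1 = Wednesday.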